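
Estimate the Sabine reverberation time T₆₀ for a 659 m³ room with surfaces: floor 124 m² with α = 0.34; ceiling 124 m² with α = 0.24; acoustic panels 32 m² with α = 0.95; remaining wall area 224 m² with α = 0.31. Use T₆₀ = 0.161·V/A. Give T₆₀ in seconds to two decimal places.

A = Σ Sᵢαᵢ = 124·0.34 + 124·0.24 + 32·0.95 + 224·0.31 = 171.76 m².
T₆₀ = 0.161 × 659 / 171.76 = 0.618 s.

0.62 s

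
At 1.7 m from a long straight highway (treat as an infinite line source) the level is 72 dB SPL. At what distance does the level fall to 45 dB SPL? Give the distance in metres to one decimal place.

852.0 m

Line-source spreading drops the level by 10·log₁₀(r₂/r₁); inverting, r₂/r₁ = 10^(ΔL/10).
r₂ = 1.7·10^((72−45)/10) = 1.7·10^(27.0/10) = 852.02 m.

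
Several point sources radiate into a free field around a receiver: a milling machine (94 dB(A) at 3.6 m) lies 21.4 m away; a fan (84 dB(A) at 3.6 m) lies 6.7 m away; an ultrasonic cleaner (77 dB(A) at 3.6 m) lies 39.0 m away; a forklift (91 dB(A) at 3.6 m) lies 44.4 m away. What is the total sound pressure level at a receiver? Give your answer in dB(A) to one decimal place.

Apply inverse-square spreading to bring every level to the receiver, then sum 10^(L/10).
milling machine: 94 − 20·log₁₀(21.4/3.6) = 94 − 15.48 = 78.52 dB(A).
fan: 84 − 20·log₁₀(6.7/3.6) = 84 − 5.40 = 78.60 dB(A).
ultrasonic cleaner: 77 − 20·log₁₀(39.0/3.6) = 77 − 20.70 = 56.30 dB(A).
forklift: 91 − 20·log₁₀(44.4/3.6) = 91 − 21.82 = 69.18 dB(A).
Σ 10^(L/10) = 1.523e+08 → L_total = 10·log₁₀(1.523e+08) = 81.83 dB(A).

81.8 dB(A)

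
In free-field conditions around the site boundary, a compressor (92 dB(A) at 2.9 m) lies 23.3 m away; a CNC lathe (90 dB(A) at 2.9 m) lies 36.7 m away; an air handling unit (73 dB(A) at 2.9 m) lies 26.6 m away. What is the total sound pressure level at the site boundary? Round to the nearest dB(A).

75 dB(A)

Apply inverse-square spreading to bring every level to the receiver, then sum 10^(L/10).
compressor: 92 − 20·log₁₀(23.3/2.9) = 92 − 18.10 = 73.90 dB(A).
CNC lathe: 90 − 20·log₁₀(36.7/2.9) = 90 − 22.05 = 67.95 dB(A).
air handling unit: 73 − 20·log₁₀(26.6/2.9) = 73 − 19.25 = 53.75 dB(A).
Σ 10^(L/10) = 3.103e+07 → L_total = 10·log₁₀(3.103e+07) = 74.92 dB(A).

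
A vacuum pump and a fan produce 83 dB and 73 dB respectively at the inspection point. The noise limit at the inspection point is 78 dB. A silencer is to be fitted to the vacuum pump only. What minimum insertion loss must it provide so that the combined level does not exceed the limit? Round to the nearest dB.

The untreated sources together contribute 10^(73/10) = 1.995e+07, i.e. 73.00 dB.
To meet 78 dB overall, the treated vacuum pump may contribute at most 10^(78/10) − 1.995e+07 = 4.314e+07, i.e. 76.35 dB.
So the vacuum pump must be reduced from 83 to 76.35 dB: IL = 6.65 dB.

7 dB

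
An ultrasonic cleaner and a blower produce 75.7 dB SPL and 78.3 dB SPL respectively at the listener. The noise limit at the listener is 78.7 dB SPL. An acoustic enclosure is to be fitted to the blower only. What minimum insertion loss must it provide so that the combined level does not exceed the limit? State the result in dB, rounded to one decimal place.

2.6 dB

Everything except the blower sums to 10^(75.7/10) = 3.715e+07 in linear terms, 75.70 dB SPL.
The limit corresponds to 10^(78.7/10) = 7.413e+07; subtracting the fixed part leaves 3.698e+07 for the blower, i.e. 75.68 dB SPL.
Required insertion loss = 78.3 − 75.68 = 2.62 dB.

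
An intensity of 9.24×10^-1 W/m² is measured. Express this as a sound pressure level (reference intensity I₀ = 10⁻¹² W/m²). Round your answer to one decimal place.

I/I₀ = 9.24×10^-1/10⁻¹² = 9.24×10^11, and L = 10·log₁₀(I/I₀).
L = 10·(0.9657 + 11) = 119.66 dB.

119.7 dB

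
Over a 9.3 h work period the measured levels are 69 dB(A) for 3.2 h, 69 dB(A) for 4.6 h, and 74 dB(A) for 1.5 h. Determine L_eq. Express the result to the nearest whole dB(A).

Weight each interval's intensity by its duration and average over T = 9.3 h:
Σ tᵢ·10^(Lᵢ/10) = 3.2·10^(69/10) + 4.6·10^(69/10) + 1.5·10^(74/10) = 9.964e+07.
L_eq = 10·log₁₀(9.964e+07/9.3) = 70.30 dB(A).

70 dB(A)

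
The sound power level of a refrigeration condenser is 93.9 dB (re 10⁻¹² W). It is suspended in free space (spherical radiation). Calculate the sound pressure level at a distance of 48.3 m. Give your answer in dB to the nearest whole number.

L_p = L_w − 10·log₁₀(4π·r²) with r = 48.3 m.
4π·r² = 2.932e+04 m², 10·log₁₀ of that is 44.671 dB.
L_p = 93.9 − 44.671 = 49.23 dB.

49 dB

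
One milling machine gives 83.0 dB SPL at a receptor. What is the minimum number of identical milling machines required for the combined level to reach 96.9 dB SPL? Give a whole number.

N identical sources give L₁ + 10·log₁₀ N, so require 10·log₁₀ N ≥ 96.9 − 83.0 = 13.9 dB.
N ≥ 10^(13.9/10) = 24.547, so N = 25.

25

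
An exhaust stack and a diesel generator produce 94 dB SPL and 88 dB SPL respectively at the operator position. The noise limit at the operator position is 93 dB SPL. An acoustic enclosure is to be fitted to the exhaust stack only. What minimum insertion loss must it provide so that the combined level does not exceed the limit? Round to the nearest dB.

3 dB

The untreated sources together contribute 10^(88/10) = 6.310e+08, i.e. 88.00 dB SPL.
To meet 93 dB SPL overall, the treated exhaust stack may contribute at most 10^(93/10) − 6.310e+08 = 1.364e+09, i.e. 91.35 dB SPL.
Required insertion loss = 94 − 91.35 = 2.65 dB.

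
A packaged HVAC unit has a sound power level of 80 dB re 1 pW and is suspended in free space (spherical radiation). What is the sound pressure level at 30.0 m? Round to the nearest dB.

The power spreads over a sphere of area 4π·r², so L_p = L_w − 10·log₁₀(4π·r²).
4π·r² = 1.131e+04 m², 10·log₁₀ of that is 40.535 dB.
L_p = 80 − 40.535 = 39.47 dB.

39 dB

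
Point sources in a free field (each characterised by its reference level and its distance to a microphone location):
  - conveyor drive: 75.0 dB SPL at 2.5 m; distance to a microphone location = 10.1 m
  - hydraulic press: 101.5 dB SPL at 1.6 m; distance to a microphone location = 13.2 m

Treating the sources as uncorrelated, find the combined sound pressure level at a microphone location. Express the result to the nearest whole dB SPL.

83 dB SPL

Propagate each source to the receiver with L = L_ref − 20·log₁₀(r/r_ref), then add intensities.
conveyor drive: 75.0 − 20·log₁₀(10.1/2.5) = 75.0 − 12.13 = 62.87 dB SPL.
hydraulic press: 101.5 − 20·log₁₀(13.2/1.6) = 101.5 − 18.33 = 83.17 dB SPL.
Σ 10^(L/10) = 2.095e+08 → L_total = 10·log₁₀(2.095e+08) = 83.21 dB SPL.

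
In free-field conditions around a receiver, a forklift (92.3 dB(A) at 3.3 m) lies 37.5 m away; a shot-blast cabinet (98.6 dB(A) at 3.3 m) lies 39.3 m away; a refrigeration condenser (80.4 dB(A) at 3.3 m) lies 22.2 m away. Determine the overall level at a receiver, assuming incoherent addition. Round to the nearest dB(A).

Apply inverse-square spreading to bring every level to the receiver, then sum 10^(L/10).
forklift: 92.3 − 20·log₁₀(37.5/3.3) = 92.3 − 21.11 = 71.19 dB(A).
shot-blast cabinet: 98.6 − 20·log₁₀(39.3/3.3) = 98.6 − 21.52 = 77.08 dB(A).
refrigeration condenser: 80.4 − 20·log₁₀(22.2/3.3) = 80.4 − 16.56 = 63.84 dB(A).
Σ 10^(L/10) = 6.665e+07 → L_total = 10·log₁₀(6.665e+07) = 78.24 dB(A).

78 dB(A)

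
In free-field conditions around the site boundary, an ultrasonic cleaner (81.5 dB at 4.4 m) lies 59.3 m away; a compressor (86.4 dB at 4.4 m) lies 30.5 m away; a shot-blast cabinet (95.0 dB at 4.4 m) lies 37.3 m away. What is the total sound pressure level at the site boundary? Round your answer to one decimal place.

77.3 dB

Propagate each source to the receiver with L = L_ref − 20·log₁₀(r/r_ref), then add intensities.
ultrasonic cleaner: 81.5 − 20·log₁₀(59.3/4.4) = 81.5 − 22.59 = 58.91 dB.
compressor: 86.4 − 20·log₁₀(30.5/4.4) = 86.4 − 16.82 = 69.58 dB.
shot-blast cabinet: 95.0 − 20·log₁₀(37.3/4.4) = 95.0 − 18.57 = 76.43 dB.
Σ 10^(L/10) = 5.387e+07 → L_total = 10·log₁₀(5.387e+07) = 77.31 dB.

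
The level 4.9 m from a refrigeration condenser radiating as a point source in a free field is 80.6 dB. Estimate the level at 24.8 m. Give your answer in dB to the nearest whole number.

Spherical spreading from a point source gives a 20·log₁₀(r₂/r₁) drop.
L₂ = 80.6 − 20·log₁₀(24.8/4.9) = 80.6 − 14.085 = 66.51 dB.

67 dB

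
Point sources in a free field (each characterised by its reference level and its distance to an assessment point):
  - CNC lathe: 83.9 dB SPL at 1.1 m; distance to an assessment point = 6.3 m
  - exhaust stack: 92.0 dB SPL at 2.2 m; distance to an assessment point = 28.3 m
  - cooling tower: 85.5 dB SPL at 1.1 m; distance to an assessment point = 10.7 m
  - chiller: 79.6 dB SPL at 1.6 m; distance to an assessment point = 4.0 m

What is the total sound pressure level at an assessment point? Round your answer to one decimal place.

75.5 dB SPL

First find each source's level at the receiver (point-source: −20·log₁₀(r/r_ref)), then combine on an intensity basis.
CNC lathe: 83.9 − 20·log₁₀(6.3/1.1) = 83.9 − 15.16 = 68.74 dB SPL.
exhaust stack: 92.0 − 20·log₁₀(28.3/2.2) = 92.0 − 22.19 = 69.81 dB SPL.
cooling tower: 85.5 − 20·log₁₀(10.7/1.1) = 85.5 − 19.76 = 65.74 dB SPL.
chiller: 79.6 − 20·log₁₀(4.0/1.6) = 79.6 − 7.96 = 71.64 dB SPL.
Σ 10^(L/10) = 3.540e+07 → L_total = 10·log₁₀(3.540e+07) = 75.49 dB SPL.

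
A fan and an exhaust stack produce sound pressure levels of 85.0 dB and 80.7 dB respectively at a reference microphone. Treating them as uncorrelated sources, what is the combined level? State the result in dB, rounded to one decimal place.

86.4 dB

Incoherent sources combine by intensity addition: L_total = 10·log₁₀(Σ 10^(L_i/10)).
Σ 10^(L/10) = 10^(85.0/10) + 10^(80.7/10) = 4.337e+08.
L_total = 10·log₁₀(4.337e+08) = 86.37 dB.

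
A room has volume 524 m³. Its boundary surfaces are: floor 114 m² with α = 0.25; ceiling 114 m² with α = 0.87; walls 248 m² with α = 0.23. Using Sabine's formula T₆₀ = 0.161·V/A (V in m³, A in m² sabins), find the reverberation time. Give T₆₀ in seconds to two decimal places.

Total absorption A = 114·0.25 + 114·0.87 + 248·0.23 = 184.72 m² sabins.
T₆₀ = 0.161 × 524 / 184.72 = 0.457 s.

0.46 s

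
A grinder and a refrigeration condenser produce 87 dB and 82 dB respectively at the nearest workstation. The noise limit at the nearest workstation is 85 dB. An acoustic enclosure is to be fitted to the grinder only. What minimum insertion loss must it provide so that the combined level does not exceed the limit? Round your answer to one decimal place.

5.0 dB

Fixed contribution from the other source: Σ 10^(L/10) = 10^(82/10) = 1.585e+08 (82.00 dB).
To meet 85 dB overall, the treated grinder may contribute at most 10^(85/10) − 1.585e+08 = 1.577e+08, i.e. 81.98 dB.
Required insertion loss = 87 − 81.98 = 5.02 dB.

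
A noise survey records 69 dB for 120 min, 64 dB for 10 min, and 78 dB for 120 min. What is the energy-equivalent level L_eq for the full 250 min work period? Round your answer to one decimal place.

L_eq = 10·log₁₀[(1/T)·Σ tᵢ·10^(Lᵢ/10)] with T = 250 min.
Σ tᵢ·10^(Lᵢ/10) = 120·10^(69/10) + 10·10^(64/10) + 120·10^(78/10) = 8.550e+09.
L_eq = 10·log₁₀(8.550e+09/250) = 75.34 dB.

75.3 dB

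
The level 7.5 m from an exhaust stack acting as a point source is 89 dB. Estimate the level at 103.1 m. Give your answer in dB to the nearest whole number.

66 dB

Spherical spreading from a point source gives a 20·log₁₀(r₂/r₁) drop.
L₂ = 89 − 20·log₁₀(103.1/7.5) = 89 − 22.764 = 66.24 dB.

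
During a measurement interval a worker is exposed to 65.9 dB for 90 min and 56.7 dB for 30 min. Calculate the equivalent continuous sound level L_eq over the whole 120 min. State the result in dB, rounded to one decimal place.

64.8 dB

L_eq = 10·log₁₀[(1/T)·Σ tᵢ·10^(Lᵢ/10)] with T = 120 min.
Σ tᵢ·10^(Lᵢ/10) = 90·10^(65.9/10) + 30·10^(56.7/10) = 3.642e+08.
L_eq = 10·log₁₀(3.642e+08/120) = 64.82 dB.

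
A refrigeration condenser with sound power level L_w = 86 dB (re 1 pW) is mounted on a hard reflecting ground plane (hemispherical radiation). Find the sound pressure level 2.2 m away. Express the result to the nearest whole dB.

L_p = L_w − 10·log₁₀(2π·r²) with r = 2.2 m.
2π·r² = 30.41 m², 10·log₁₀ of that is 14.830 dB.
L_p = 86 − 14.830 = 71.17 dB.

71 dB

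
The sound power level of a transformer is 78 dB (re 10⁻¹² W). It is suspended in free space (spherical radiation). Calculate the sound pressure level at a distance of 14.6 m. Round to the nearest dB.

44 dB

L_p = L_w − 10·log₁₀(4π·r²) with r = 14.6 m.
4π·r² = 2679 m², 10·log₁₀ of that is 34.279 dB.
L_p = 78 − 34.279 = 43.72 dB.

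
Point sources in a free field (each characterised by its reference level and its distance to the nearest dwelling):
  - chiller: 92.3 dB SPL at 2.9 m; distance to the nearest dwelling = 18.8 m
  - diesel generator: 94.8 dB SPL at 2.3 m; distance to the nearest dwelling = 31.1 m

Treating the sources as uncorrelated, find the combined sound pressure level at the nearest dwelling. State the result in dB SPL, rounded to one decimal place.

Apply inverse-square spreading to bring every level to the receiver, then sum 10^(L/10).
chiller: 92.3 − 20·log₁₀(18.8/2.9) = 92.3 − 16.24 = 76.06 dB SPL.
diesel generator: 94.8 − 20·log₁₀(31.1/2.3) = 94.8 − 22.62 = 72.18 dB SPL.
Σ 10^(L/10) = 5.693e+07 → L_total = 10·log₁₀(5.693e+07) = 77.55 dB SPL.

77.6 dB SPL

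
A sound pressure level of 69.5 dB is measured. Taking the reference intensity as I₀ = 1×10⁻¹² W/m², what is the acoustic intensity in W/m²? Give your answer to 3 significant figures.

I/I₀ = 10^(69.5/10) = 8.913e+06, so I = 8.913e+06 × 10⁻¹² W/m².

8.91e-06 W/m²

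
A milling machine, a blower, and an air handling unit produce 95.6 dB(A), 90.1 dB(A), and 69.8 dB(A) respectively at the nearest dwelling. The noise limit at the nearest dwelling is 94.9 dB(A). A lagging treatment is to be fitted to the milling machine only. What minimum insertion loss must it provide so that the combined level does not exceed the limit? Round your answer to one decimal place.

The untreated sources together contribute 10^(90.1/10) + 10^(69.8/10) = 1.033e+09, i.e. 90.14 dB(A).
To meet 94.9 dB(A) overall, the treated milling machine may contribute at most 10^(94.9/10) − 1.033e+09 = 2.057e+09, i.e. 93.13 dB(A).
Required insertion loss = 95.6 − 93.13 = 2.47 dB.

2.5 dB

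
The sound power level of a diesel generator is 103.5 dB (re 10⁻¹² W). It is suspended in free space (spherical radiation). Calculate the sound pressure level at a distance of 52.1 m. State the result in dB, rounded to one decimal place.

Free-field spherical radiation: L_p = L_w − 10·log₁₀(4π·r²), r = 52.1 m.
4π·r² = 3.411e+04 m², 10·log₁₀ of that is 45.329 dB.
L_p = 103.5 − 45.329 = 58.17 dB.

58.2 dB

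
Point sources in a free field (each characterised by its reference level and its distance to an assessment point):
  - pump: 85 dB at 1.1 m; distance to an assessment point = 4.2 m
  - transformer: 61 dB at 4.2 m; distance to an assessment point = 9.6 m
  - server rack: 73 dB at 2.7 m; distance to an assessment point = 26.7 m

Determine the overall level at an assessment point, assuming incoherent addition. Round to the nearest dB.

Apply inverse-square spreading to bring every level to the receiver, then sum 10^(L/10).
pump: 85 − 20·log₁₀(4.2/1.1) = 85 − 11.64 = 73.36 dB.
transformer: 61 − 20·log₁₀(9.6/4.2) = 61 − 7.18 = 53.82 dB.
server rack: 73 − 20·log₁₀(26.7/2.7) = 73 − 19.90 = 53.10 dB.
Σ 10^(L/10) = 2.214e+07 → L_total = 10·log₁₀(2.214e+07) = 73.45 dB.

73 dB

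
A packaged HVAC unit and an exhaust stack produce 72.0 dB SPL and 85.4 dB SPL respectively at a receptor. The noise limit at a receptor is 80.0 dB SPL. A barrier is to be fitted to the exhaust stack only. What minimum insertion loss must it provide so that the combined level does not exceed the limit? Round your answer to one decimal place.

The untreated sources together contribute 10^(72.0/10) = 1.585e+07, i.e. 72.00 dB SPL.
To meet 80.0 dB SPL overall, the treated exhaust stack may contribute at most 10^(80.0/10) − 1.585e+07 = 8.415e+07, i.e. 79.25 dB SPL.
So the exhaust stack must be reduced from 85.4 to 79.25 dB SPL: IL = 6.15 dB.

6.1 dB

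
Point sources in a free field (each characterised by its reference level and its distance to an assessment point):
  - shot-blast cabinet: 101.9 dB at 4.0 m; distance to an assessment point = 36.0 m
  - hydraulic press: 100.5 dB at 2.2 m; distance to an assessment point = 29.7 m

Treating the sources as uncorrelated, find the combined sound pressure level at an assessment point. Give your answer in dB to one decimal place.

84.0 dB

Apply inverse-square spreading to bring every level to the receiver, then sum 10^(L/10).
shot-blast cabinet: 101.9 − 20·log₁₀(36.0/4.0) = 101.9 − 19.08 = 82.82 dB.
hydraulic press: 100.5 − 20·log₁₀(29.7/2.2) = 100.5 − 22.61 = 77.89 dB.
Σ 10^(L/10) = 2.528e+08 → L_total = 10·log₁₀(2.528e+08) = 84.03 dB.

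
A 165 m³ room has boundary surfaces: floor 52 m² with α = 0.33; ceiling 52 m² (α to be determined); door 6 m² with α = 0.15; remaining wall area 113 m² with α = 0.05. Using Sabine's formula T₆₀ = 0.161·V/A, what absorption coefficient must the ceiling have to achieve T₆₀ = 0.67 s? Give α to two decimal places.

From T₆₀ = 0.161·V/A, the target T₆₀ = 0.67 s needs A = 0.161·165/0.67 = 39.65 m².
Absorption from the other surfaces = 52·0.33 + 6·0.15 + 113·0.05 = 23.71 m², so the ceiling must supply 15.94 m² over 52 m².
α = 15.94/52 = 0.307.

0.31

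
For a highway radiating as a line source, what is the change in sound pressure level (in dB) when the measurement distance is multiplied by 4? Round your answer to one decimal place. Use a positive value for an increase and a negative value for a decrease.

-6.0 dB

Line-source spreading: ΔL = −10·log₁₀(r₂/r₁).
ΔL = −10·log₁₀(4) = -6.02 dB.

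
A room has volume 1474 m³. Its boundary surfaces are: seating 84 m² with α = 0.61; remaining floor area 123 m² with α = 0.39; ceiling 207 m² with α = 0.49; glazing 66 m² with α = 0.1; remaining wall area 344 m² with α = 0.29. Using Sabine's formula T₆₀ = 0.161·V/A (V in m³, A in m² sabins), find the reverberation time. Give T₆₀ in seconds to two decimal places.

0.77 s

A = Σ Sᵢαᵢ = 84·0.61 + 123·0.39 + 207·0.49 + 66·0.1 + 344·0.29 = 307.00 m².
T₆₀ = 0.161 × 1474 / 307.00 = 0.773 s.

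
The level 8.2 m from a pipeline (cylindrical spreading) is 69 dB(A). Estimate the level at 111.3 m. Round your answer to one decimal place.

For a line source, L₂ = L₁ − 10·log₁₀(r₂/r₁).
L₂ = 69 − 10·log₁₀(111.3/8.2) = 69 − 11.327 = 57.67 dB(A).

57.7 dB(A)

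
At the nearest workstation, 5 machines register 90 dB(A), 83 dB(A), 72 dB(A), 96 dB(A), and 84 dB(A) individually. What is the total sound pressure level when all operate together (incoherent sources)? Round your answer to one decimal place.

Incoherent sources combine by intensity addition: L_total = 10·log₁₀(Σ 10^(L_i/10)).
Σ 10^(L/10) = 10^(90/10) + 10^(83/10) + 10^(72/10) + 10^(96/10) + 10^(84/10) = 5.448e+09.
L_total = 10·log₁₀(5.448e+09) = 97.36 dB(A).

97.4 dB(A)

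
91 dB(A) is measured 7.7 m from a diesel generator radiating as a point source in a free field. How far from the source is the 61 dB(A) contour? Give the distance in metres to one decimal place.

243.5 m

The 30.0 dB drop corresponds to a distance ratio of 10^(30.0/20) for a point source.
r₂ = 7.7·10^((91−61)/20) = 7.7·10^(30.0/20) = 243.50 m.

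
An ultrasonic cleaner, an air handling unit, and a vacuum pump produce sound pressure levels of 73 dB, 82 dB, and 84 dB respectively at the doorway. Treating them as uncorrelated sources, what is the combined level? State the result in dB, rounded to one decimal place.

86.3 dB

For uncorrelated sources the intensities add, so convert each level to linear form, sum, and take 10·log₁₀ of the total.
Σ 10^(L/10) = 10^(73/10) + 10^(82/10) + 10^(84/10) = 4.296e+08.
L_total = 10·log₁₀(4.296e+08) = 86.33 dB.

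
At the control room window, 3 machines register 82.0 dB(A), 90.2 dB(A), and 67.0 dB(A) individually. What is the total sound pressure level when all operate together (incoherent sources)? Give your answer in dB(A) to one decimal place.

For uncorrelated sources the intensities add, so convert each level to linear form, sum, and take 10·log₁₀ of the total.
Σ 10^(L/10) = 10^(82.0/10) + 10^(90.2/10) + 10^(67.0/10) = 1.211e+09.
L_total = 10·log₁₀(1.211e+09) = 90.83 dB(A).

90.8 dB(A)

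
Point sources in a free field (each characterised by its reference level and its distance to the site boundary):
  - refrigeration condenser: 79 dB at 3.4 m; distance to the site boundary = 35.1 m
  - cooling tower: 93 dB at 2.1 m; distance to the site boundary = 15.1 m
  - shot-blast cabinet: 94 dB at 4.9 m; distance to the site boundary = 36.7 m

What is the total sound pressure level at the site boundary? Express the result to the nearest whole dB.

First find each source's level at the receiver (point-source: −20·log₁₀(r/r_ref)), then combine on an intensity basis.
refrigeration condenser: 79 − 20·log₁₀(35.1/3.4) = 79 − 20.28 = 58.72 dB.
cooling tower: 93 − 20·log₁₀(15.1/2.1) = 93 − 17.14 = 75.86 dB.
shot-blast cabinet: 94 − 20·log₁₀(36.7/4.9) = 94 − 17.49 = 76.51 dB.
Σ 10^(L/10) = 8.411e+07 → L_total = 10·log₁₀(8.411e+07) = 79.25 dB.

79 dB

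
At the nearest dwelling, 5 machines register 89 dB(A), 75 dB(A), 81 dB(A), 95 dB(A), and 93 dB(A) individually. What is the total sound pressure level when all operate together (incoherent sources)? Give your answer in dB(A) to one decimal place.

97.9 dB(A)

Incoherent sources combine by intensity addition: L_total = 10·log₁₀(Σ 10^(L_i/10)).
Σ 10^(L/10) = 10^(89/10) + 10^(75/10) + 10^(81/10) + 10^(95/10) + 10^(93/10) = 6.109e+09.
L_total = 10·log₁₀(6.109e+09) = 97.86 dB(A).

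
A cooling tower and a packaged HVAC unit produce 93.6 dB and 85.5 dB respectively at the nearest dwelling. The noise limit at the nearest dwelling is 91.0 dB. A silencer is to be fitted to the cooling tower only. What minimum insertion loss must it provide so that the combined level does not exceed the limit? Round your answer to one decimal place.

The untreated sources together contribute 10^(85.5/10) = 3.548e+08, i.e. 85.50 dB.
To meet 91.0 dB overall, the treated cooling tower may contribute at most 10^(91.0/10) − 3.548e+08 = 9.041e+08, i.e. 89.56 dB.
Required insertion loss = 93.6 − 89.56 = 4.04 dB.

4.0 dB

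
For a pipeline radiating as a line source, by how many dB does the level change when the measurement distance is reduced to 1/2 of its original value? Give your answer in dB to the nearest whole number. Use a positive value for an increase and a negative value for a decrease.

Line-source spreading: ΔL = −10·log₁₀(r₂/r₁).
ΔL = −10·log₁₀(0.5) = +3.01 dB.

+3 dB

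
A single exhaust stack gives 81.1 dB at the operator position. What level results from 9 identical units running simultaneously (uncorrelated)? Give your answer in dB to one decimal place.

90.6 dB

With 9 equal, uncorrelated contributions the intensity is 9× that of one unit, giving a rise of 10·log₁₀ 9.
L_total = 81.1 + 10·log₁₀(9) = 81.1 + 9.542 = 90.64 dB.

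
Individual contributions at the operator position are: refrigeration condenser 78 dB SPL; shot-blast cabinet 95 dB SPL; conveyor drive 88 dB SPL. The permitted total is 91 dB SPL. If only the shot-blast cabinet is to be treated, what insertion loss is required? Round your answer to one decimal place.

Everything except the shot-blast cabinet sums to 10^(78/10) + 10^(88/10) = 6.941e+08 in linear terms, 88.41 dB SPL.
The limit corresponds to 10^(91/10) = 1.259e+09; subtracting the fixed part leaves 5.649e+08 for the shot-blast cabinet, i.e. 87.52 dB SPL.
Required insertion loss = 95 − 87.52 = 7.48 dB.

7.5 dB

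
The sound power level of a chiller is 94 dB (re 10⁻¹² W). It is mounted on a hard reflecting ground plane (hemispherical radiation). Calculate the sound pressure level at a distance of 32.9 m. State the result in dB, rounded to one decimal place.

The power spreads over a hemisphere of area 2π·r², so L_p = L_w − 10·log₁₀(2π·r²).
2π·r² = 6801 m², 10·log₁₀ of that is 38.326 dB.
L_p = 94 − 38.326 = 55.67 dB.

55.7 dB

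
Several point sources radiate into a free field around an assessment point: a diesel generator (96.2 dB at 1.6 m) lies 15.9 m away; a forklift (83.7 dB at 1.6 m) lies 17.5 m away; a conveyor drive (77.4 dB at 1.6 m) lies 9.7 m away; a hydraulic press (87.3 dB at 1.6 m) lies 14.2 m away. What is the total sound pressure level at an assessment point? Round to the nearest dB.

77 dB

Propagate each source to the receiver with L = L_ref − 20·log₁₀(r/r_ref), then add intensities.
diesel generator: 96.2 − 20·log₁₀(15.9/1.6) = 96.2 − 19.95 = 76.25 dB.
forklift: 83.7 − 20·log₁₀(17.5/1.6) = 83.7 − 20.78 = 62.92 dB.
conveyor drive: 77.4 − 20·log₁₀(9.7/1.6) = 77.4 − 15.65 = 61.75 dB.
hydraulic press: 87.3 − 20·log₁₀(14.2/1.6) = 87.3 − 18.96 = 68.34 dB.
Σ 10^(L/10) = 5.249e+07 → L_total = 10·log₁₀(5.249e+07) = 77.20 dB.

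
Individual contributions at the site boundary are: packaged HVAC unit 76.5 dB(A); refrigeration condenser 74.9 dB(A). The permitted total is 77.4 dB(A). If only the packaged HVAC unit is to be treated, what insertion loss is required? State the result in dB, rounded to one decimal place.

The untreated sources together contribute 10^(74.9/10) = 3.090e+07, i.e. 74.90 dB(A).
The limit corresponds to 10^(77.4/10) = 5.495e+07; subtracting the fixed part leaves 2.405e+07 for the packaged HVAC unit, i.e. 73.81 dB(A).
So the packaged HVAC unit must be reduced from 76.5 to 73.81 dB(A): IL = 2.69 dB.

2.7 dB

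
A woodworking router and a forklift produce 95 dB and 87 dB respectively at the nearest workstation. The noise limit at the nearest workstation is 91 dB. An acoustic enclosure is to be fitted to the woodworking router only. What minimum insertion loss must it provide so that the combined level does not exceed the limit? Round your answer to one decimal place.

6.2 dB

Fixed contribution from the other source: Σ 10^(L/10) = 10^(87/10) = 5.012e+08 (87.00 dB).
To meet 91 dB overall, the treated woodworking router may contribute at most 10^(91/10) − 5.012e+08 = 7.577e+08, i.e. 88.80 dB.
Required insertion loss = 95 − 88.80 = 6.20 dB.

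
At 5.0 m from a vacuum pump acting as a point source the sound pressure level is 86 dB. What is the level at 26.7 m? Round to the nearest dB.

71 dB

Point-source attenuation: ΔL = 20·log₁₀(r₂/r₁) = 20·log₁₀(26.7/5.0) = 14.551 dB.
L₂ = 86 − 20·log₁₀(26.7/5.0) = 86 − 14.551 = 71.45 dB.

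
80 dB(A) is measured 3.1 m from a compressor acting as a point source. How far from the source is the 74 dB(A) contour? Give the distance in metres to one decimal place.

6.2 m

For a point source L₁ − L₂ = 20·log₁₀(r₂/r₁), so r₂ = r₁·10^((L₁−L₂)/20).
r₂ = 3.1·10^((80−74)/20) = 3.1·10^(6.0/20) = 6.19 m.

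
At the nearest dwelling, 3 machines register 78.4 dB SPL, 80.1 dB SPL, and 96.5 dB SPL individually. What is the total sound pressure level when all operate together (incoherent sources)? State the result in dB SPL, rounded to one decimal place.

Incoherent sources combine by intensity addition: L_total = 10·log₁₀(Σ 10^(L_i/10)).
Σ 10^(L/10) = 10^(78.4/10) + 10^(80.1/10) + 10^(96.5/10) = 4.638e+09.
L_total = 10·log₁₀(4.638e+09) = 96.66 dB SPL.

96.7 dB SPL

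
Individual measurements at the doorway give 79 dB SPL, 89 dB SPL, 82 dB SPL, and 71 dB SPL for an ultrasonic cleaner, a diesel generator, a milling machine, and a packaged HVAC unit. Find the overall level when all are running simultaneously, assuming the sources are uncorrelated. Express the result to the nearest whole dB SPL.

For uncorrelated sources the intensities add, so convert each level to linear form, sum, and take 10·log₁₀ of the total.
Σ 10^(L/10) = 10^(79/10) + 10^(89/10) + 10^(82/10) + 10^(71/10) = 1.045e+09.
L_total = 10·log₁₀(1.045e+09) = 90.19 dB SPL.

90 dB SPL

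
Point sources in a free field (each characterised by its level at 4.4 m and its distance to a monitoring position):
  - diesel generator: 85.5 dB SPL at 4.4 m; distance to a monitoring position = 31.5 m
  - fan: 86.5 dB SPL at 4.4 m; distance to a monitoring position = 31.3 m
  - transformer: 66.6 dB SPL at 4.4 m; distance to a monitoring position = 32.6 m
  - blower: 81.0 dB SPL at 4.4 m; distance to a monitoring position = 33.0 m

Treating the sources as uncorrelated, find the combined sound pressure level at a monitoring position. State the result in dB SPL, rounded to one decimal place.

72.6 dB SPL

First find each source's level at the receiver (point-source: −20·log₁₀(r/r_ref)), then combine on an intensity basis.
diesel generator: 85.5 − 20·log₁₀(31.5/4.4) = 85.5 − 17.10 = 68.40 dB SPL.
fan: 86.5 − 20·log₁₀(31.3/4.4) = 86.5 − 17.04 = 69.46 dB SPL.
transformer: 66.6 − 20·log₁₀(32.6/4.4) = 66.6 − 17.40 = 49.20 dB SPL.
blower: 81.0 − 20·log₁₀(33.0/4.4) = 81.0 − 17.50 = 63.50 dB SPL.
Σ 10^(L/10) = 1.807e+07 → L_total = 10·log₁₀(1.807e+07) = 72.57 dB SPL.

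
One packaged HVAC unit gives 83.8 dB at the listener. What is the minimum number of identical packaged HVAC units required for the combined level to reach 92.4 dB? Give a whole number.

N identical sources give L₁ + 10·log₁₀ N, so require 10·log₁₀ N ≥ 92.4 − 83.8 = 8.6 dB.
N ≥ 10^(8.6/10) = 7.244, so N = 8.

8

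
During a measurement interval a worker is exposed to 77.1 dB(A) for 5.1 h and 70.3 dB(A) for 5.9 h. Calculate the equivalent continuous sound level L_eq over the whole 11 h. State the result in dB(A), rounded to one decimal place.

74.7 dB(A)

The energy average is taken in the linear domain: L_eq = 10·log₁₀[(Σ tᵢ·10^(Lᵢ/10))/T], T = 11 h.
Σ tᵢ·10^(Lᵢ/10) = 5.1·10^(77.1/10) + 5.9·10^(70.3/10) = 3.248e+08.
L_eq = 10·log₁₀(3.248e+08/11) = 74.70 dB(A).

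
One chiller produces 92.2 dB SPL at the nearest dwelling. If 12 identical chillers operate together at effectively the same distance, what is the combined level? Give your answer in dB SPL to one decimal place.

N identical incoherent sources raise the level by 10·log₁₀ N.
L_total = 92.2 + 10·log₁₀(12) = 92.2 + 10.792 = 102.99 dB SPL.

103.0 dB SPL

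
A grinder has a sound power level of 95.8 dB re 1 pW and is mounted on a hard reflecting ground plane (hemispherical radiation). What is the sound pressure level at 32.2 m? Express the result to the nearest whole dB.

The power spreads over a hemisphere of area 2π·r², so L_p = L_w − 10·log₁₀(2π·r²).
2π·r² = 6515 m², 10·log₁₀ of that is 38.139 dB.
L_p = 95.8 − 38.139 = 57.66 dB.

58 dB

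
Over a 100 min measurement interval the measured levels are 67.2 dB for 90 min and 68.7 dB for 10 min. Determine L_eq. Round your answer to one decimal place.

67.4 dB

The energy average is taken in the linear domain: L_eq = 10·log₁₀[(Σ tᵢ·10^(Lᵢ/10))/T], T = 100 min.
Σ tᵢ·10^(Lᵢ/10) = 90·10^(67.2/10) + 10·10^(68.7/10) = 5.465e+08.
L_eq = 10·log₁₀(5.465e+08/100) = 67.38 dB.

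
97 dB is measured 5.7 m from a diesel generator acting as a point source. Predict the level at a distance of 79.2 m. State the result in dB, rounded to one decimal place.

For a point source, L₂ = L₁ − 20·log₁₀(r₂/r₁).
L₂ = 97 − 20·log₁₀(79.2/5.7) = 97 − 22.857 = 74.14 dB.

74.1 dB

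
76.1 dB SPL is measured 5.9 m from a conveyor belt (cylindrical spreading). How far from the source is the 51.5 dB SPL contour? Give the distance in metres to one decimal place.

For a line source L₁ − L₂ = 10·log₁₀(r₂/r₁), so r₂ = r₁·10^((L₁−L₂)/10).
r₂ = 5.9·10^((76.1−51.5)/10) = 5.9·10^(24.6/10) = 1701.58 m.

1701.6 m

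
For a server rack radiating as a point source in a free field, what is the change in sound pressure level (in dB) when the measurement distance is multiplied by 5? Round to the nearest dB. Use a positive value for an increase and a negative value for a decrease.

-14 dB

Point-source spreading: ΔL = −20·log₁₀(r₂/r₁).
ΔL = −20·log₁₀(5) = -13.98 dB.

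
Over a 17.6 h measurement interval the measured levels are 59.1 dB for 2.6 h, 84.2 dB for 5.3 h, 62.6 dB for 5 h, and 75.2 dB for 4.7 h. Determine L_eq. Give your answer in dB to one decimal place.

The energy average is taken in the linear domain: L_eq = 10·log₁₀[(Σ tᵢ·10^(Lᵢ/10))/T], T = 17.6 h.
Σ tᵢ·10^(Lᵢ/10) = 2.6·10^(59.1/10) + 5.3·10^(84.2/10) + 5·10^(62.6/10) + 4.7·10^(75.2/10) = 1.561e+09.
L_eq = 10·log₁₀(1.561e+09/17.6) = 79.48 dB.

79.5 dB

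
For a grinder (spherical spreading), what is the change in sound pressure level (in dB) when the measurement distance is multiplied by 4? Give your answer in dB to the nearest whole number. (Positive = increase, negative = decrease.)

A point source loses 6 dB per doubling of distance; generally ΔL = −20·log₁₀(r₂/r₁).
ΔL = −20·log₁₀(4) = -12.04 dB.

-12 dB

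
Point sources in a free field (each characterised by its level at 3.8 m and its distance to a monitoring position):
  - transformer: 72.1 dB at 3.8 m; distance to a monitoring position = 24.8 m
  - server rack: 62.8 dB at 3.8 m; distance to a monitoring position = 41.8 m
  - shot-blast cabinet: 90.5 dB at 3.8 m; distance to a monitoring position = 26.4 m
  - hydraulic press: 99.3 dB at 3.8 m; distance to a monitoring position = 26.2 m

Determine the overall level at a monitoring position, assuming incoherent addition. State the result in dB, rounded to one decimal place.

83.1 dB

First find each source's level at the receiver (point-source: −20·log₁₀(r/r_ref)), then combine on an intensity basis.
transformer: 72.1 − 20·log₁₀(24.8/3.8) = 72.1 − 16.29 = 55.81 dB.
server rack: 62.8 − 20·log₁₀(41.8/3.8) = 62.8 − 20.83 = 41.97 dB.
shot-blast cabinet: 90.5 − 20·log₁₀(26.4/3.8) = 90.5 − 16.84 = 73.66 dB.
hydraulic press: 99.3 − 20·log₁₀(26.2/3.8) = 99.3 − 16.77 = 82.53 dB.
Σ 10^(L/10) = 2.027e+08 → L_total = 10·log₁₀(2.027e+08) = 83.07 dB.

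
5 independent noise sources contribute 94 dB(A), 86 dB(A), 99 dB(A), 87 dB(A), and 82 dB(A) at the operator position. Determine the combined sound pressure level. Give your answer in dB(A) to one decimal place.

100.6 dB(A)

Incoherent sources combine by intensity addition: L_total = 10·log₁₀(Σ 10^(L_i/10)).
Σ 10^(L/10) = 10^(94/10) + 10^(86/10) + 10^(99/10) + 10^(87/10) + 10^(82/10) = 1.151e+10.
L_total = 10·log₁₀(1.151e+10) = 100.61 dB(A).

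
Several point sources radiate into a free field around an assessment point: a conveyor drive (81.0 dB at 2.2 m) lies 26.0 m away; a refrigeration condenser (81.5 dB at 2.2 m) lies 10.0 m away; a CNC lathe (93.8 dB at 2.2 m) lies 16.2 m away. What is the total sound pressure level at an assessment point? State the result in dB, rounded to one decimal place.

First find each source's level at the receiver (point-source: −20·log₁₀(r/r_ref)), then combine on an intensity basis.
conveyor drive: 81.0 − 20·log₁₀(26.0/2.2) = 81.0 − 21.45 = 59.55 dB.
refrigeration condenser: 81.5 − 20·log₁₀(10.0/2.2) = 81.5 − 13.15 = 68.35 dB.
CNC lathe: 93.8 − 20·log₁₀(16.2/2.2) = 93.8 − 17.34 = 76.46 dB.
Σ 10^(L/10) = 5.198e+07 → L_total = 10·log₁₀(5.198e+07) = 77.16 dB.

77.2 dB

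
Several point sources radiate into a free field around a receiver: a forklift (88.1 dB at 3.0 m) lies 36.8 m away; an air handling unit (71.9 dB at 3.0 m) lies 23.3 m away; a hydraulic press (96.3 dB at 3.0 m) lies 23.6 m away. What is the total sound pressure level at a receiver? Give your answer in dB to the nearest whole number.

First find each source's level at the receiver (point-source: −20·log₁₀(r/r_ref)), then combine on an intensity basis.
forklift: 88.1 − 20·log₁₀(36.8/3.0) = 88.1 − 21.77 = 66.33 dB.
air handling unit: 71.9 − 20·log₁₀(23.3/3.0) = 71.9 − 17.80 = 54.10 dB.
hydraulic press: 96.3 − 20·log₁₀(23.6/3.0) = 96.3 − 17.92 = 78.38 dB.
Σ 10^(L/10) = 7.348e+07 → L_total = 10·log₁₀(7.348e+07) = 78.66 dB.

79 dB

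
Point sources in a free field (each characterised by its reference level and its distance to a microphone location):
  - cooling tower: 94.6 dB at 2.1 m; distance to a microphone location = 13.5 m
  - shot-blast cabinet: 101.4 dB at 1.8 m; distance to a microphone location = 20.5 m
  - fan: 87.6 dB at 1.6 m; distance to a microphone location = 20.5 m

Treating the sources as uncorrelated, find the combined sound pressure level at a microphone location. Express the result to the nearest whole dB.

Apply inverse-square spreading to bring every level to the receiver, then sum 10^(L/10).
cooling tower: 94.6 − 20·log₁₀(13.5/2.1) = 94.6 − 16.16 = 78.44 dB.
shot-blast cabinet: 101.4 − 20·log₁₀(20.5/1.8) = 101.4 − 21.13 = 80.27 dB.
fan: 87.6 − 20·log₁₀(20.5/1.6) = 87.6 − 22.15 = 65.45 dB.
Σ 10^(L/10) = 1.797e+08 → L_total = 10·log₁₀(1.797e+08) = 82.55 dB.

83 dB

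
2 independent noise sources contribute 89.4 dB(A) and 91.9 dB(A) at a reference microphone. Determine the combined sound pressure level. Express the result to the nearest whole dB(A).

For uncorrelated sources the intensities add, so convert each level to linear form, sum, and take 10·log₁₀ of the total.
Σ 10^(L/10) = 10^(89.4/10) + 10^(91.9/10) = 2.420e+09.
L_total = 10·log₁₀(2.420e+09) = 93.84 dB(A).

94 dB(A)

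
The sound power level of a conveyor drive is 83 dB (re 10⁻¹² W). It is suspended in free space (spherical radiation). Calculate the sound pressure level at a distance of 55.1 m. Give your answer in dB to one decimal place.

37.2 dB

The power spreads over a sphere of area 4π·r², so L_p = L_w − 10·log₁₀(4π·r²).
4π·r² = 3.815e+04 m², 10·log₁₀ of that is 45.815 dB.
L_p = 83 − 45.815 = 37.18 dB.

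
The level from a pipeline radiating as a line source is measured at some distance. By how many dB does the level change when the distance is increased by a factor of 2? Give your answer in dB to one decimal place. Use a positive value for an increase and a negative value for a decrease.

-3.0 dB

Line-source spreading: ΔL = −10·log₁₀(r₂/r₁).
ΔL = −10·log₁₀(2) = -3.01 dB.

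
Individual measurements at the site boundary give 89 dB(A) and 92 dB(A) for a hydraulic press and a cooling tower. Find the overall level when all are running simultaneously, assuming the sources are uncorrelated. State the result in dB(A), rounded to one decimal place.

For uncorrelated sources the intensities add, so convert each level to linear form, sum, and take 10·log₁₀ of the total.
Σ 10^(L/10) = 10^(89/10) + 10^(92/10) = 2.379e+09.
L_total = 10·log₁₀(2.379e+09) = 93.76 dB(A).

93.8 dB(A)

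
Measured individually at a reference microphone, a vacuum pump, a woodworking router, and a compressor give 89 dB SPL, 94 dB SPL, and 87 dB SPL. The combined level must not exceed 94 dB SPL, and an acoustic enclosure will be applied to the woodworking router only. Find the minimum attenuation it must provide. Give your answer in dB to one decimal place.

3.1 dB

The untreated sources together contribute 10^(89/10) + 10^(87/10) = 1.296e+09, i.e. 91.12 dB SPL.
To meet 94 dB SPL overall, the treated woodworking router may contribute at most 10^(94/10) − 1.296e+09 = 1.216e+09, i.e. 90.85 dB SPL.
Required insertion loss = 94 − 90.85 = 3.15 dB.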